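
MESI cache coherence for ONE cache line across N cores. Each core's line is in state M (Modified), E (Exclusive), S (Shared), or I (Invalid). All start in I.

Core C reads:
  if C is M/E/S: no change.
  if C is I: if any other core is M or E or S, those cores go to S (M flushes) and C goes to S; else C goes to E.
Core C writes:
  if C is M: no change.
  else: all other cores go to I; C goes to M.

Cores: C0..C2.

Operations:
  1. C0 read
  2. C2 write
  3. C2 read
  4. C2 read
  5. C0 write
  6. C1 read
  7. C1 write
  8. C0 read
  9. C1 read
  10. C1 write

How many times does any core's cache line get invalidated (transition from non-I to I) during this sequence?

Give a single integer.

Op 1: C0 read [C0 read from I: no other sharers -> C0=E (exclusive)] -> [E,I,I] (invalidations this op: 0; running total: 0)
Op 2: C2 write [C2 write: invalidate ['C0=E'] -> C2=M] -> [I,I,M] (invalidations this op: 1; running total: 1)
Op 3: C2 read [C2 read: already in M, no change] -> [I,I,M] (invalidations this op: 0; running total: 1)
Op 4: C2 read [C2 read: already in M, no change] -> [I,I,M] (invalidations this op: 0; running total: 1)
Op 5: C0 write [C0 write: invalidate ['C2=M'] -> C0=M] -> [M,I,I] (invalidations this op: 1; running total: 2)
Op 6: C1 read [C1 read from I: others=['C0=M'] -> C1=S, others downsized to S] -> [S,S,I] (invalidations this op: 0; running total: 2)
Op 7: C1 write [C1 write: invalidate ['C0=S'] -> C1=M] -> [I,M,I] (invalidations this op: 1; running total: 3)
Op 8: C0 read [C0 read from I: others=['C1=M'] -> C0=S, others downsized to S] -> [S,S,I] (invalidations this op: 0; running total: 3)
Op 9: C1 read [C1 read: already in S, no change] -> [S,S,I] (invalidations this op: 0; running total: 3)
Op 10: C1 write [C1 write: invalidate ['C0=S'] -> C1=M] -> [I,M,I] (invalidations this op: 1; running total: 4)

Answer: 4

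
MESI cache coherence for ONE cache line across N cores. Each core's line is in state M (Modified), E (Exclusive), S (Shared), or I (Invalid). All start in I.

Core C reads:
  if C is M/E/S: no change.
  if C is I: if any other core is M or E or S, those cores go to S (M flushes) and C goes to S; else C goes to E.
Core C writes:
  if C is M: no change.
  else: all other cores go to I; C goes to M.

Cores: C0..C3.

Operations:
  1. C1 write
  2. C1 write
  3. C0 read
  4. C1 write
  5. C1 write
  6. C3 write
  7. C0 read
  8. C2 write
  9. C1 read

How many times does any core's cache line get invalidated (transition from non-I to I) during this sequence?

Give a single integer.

Answer: 4

Derivation:
Op 1: C1 write [C1 write: invalidate none -> C1=M] -> [I,M,I,I] (invalidations this op: 0; running total: 0)
Op 2: C1 write [C1 write: already M (modified), no change] -> [I,M,I,I] (invalidations this op: 0; running total: 0)
Op 3: C0 read [C0 read from I: others=['C1=M'] -> C0=S, others downsized to S] -> [S,S,I,I] (invalidations this op: 0; running total: 0)
Op 4: C1 write [C1 write: invalidate ['C0=S'] -> C1=M] -> [I,M,I,I] (invalidations this op: 1; running total: 1)
Op 5: C1 write [C1 write: already M (modified), no change] -> [I,M,I,I] (invalidations this op: 0; running total: 1)
Op 6: C3 write [C3 write: invalidate ['C1=M'] -> C3=M] -> [I,I,I,M] (invalidations this op: 1; running total: 2)
Op 7: C0 read [C0 read from I: others=['C3=M'] -> C0=S, others downsized to S] -> [S,I,I,S] (invalidations this op: 0; running total: 2)
Op 8: C2 write [C2 write: invalidate ['C0=S', 'C3=S'] -> C2=M] -> [I,I,M,I] (invalidations this op: 2; running total: 4)
Op 9: C1 read [C1 read from I: others=['C2=M'] -> C1=S, others downsized to S] -> [I,S,S,I] (invalidations this op: 0; running total: 4)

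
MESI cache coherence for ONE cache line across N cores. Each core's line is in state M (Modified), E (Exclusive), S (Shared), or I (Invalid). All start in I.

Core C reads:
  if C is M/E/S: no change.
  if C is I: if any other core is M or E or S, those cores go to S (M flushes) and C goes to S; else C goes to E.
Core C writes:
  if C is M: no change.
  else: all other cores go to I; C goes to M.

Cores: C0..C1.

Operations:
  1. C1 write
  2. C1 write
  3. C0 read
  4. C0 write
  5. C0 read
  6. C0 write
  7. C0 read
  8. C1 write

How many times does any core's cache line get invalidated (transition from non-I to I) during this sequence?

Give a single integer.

Answer: 2

Derivation:
Op 1: C1 write [C1 write: invalidate none -> C1=M] -> [I,M] (invalidations this op: 0; running total: 0)
Op 2: C1 write [C1 write: already M (modified), no change] -> [I,M] (invalidations this op: 0; running total: 0)
Op 3: C0 read [C0 read from I: others=['C1=M'] -> C0=S, others downsized to S] -> [S,S] (invalidations this op: 0; running total: 0)
Op 4: C0 write [C0 write: invalidate ['C1=S'] -> C0=M] -> [M,I] (invalidations this op: 1; running total: 1)
Op 5: C0 read [C0 read: already in M, no change] -> [M,I] (invalidations this op: 0; running total: 1)
Op 6: C0 write [C0 write: already M (modified), no change] -> [M,I] (invalidations this op: 0; running total: 1)
Op 7: C0 read [C0 read: already in M, no change] -> [M,I] (invalidations this op: 0; running total: 1)
Op 8: C1 write [C1 write: invalidate ['C0=M'] -> C1=M] -> [I,M] (invalidations this op: 1; running total: 2)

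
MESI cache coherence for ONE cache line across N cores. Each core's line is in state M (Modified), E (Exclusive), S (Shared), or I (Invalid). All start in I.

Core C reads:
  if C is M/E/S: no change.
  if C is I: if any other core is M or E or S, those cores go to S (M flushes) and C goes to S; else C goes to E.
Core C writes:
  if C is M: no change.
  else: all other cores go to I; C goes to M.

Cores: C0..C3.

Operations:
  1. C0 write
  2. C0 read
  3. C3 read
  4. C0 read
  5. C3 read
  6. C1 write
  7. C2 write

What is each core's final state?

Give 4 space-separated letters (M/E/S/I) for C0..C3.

Answer: I I M I

Derivation:
Op 1: C0 write [C0 write: invalidate none -> C0=M] -> [M,I,I,I]
Op 2: C0 read [C0 read: already in M, no change] -> [M,I,I,I]
Op 3: C3 read [C3 read from I: others=['C0=M'] -> C3=S, others downsized to S] -> [S,I,I,S]
Op 4: C0 read [C0 read: already in S, no change] -> [S,I,I,S]
Op 5: C3 read [C3 read: already in S, no change] -> [S,I,I,S]
Op 6: C1 write [C1 write: invalidate ['C0=S', 'C3=S'] -> C1=M] -> [I,M,I,I]
Op 7: C2 write [C2 write: invalidate ['C1=M'] -> C2=M] -> [I,I,M,I]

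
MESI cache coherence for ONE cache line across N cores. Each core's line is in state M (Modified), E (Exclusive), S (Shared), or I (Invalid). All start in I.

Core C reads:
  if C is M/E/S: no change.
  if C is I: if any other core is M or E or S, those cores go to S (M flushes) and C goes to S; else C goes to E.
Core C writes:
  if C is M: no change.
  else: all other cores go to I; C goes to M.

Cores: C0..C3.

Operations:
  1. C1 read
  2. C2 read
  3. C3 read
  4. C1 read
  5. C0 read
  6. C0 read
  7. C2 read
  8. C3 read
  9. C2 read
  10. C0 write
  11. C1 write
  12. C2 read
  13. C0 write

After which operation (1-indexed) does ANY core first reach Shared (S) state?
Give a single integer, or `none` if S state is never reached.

Answer: 2

Derivation:
Op 1: C1 read [C1 read from I: no other sharers -> C1=E (exclusive)] -> [I,E,I,I]
Op 2: C2 read [C2 read from I: others=['C1=E'] -> C2=S, others downsized to S] -> [I,S,S,I]
  -> First S state at op 2; remaining ops need not be traced.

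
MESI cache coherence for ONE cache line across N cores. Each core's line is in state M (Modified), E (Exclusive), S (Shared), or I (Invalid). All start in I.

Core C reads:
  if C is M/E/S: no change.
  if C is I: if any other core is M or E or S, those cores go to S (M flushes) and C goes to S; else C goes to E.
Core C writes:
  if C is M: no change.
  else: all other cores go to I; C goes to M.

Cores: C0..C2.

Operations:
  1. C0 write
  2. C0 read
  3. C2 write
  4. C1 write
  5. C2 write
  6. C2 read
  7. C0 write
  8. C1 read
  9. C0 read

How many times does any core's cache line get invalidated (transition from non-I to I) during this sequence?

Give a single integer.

Answer: 4

Derivation:
Op 1: C0 write [C0 write: invalidate none -> C0=M] -> [M,I,I] (invalidations this op: 0; running total: 0)
Op 2: C0 read [C0 read: already in M, no change] -> [M,I,I] (invalidations this op: 0; running total: 0)
Op 3: C2 write [C2 write: invalidate ['C0=M'] -> C2=M] -> [I,I,M] (invalidations this op: 1; running total: 1)
Op 4: C1 write [C1 write: invalidate ['C2=M'] -> C1=M] -> [I,M,I] (invalidations this op: 1; running total: 2)
Op 5: C2 write [C2 write: invalidate ['C1=M'] -> C2=M] -> [I,I,M] (invalidations this op: 1; running total: 3)
Op 6: C2 read [C2 read: already in M, no change] -> [I,I,M] (invalidations this op: 0; running total: 3)
Op 7: C0 write [C0 write: invalidate ['C2=M'] -> C0=M] -> [M,I,I] (invalidations this op: 1; running total: 4)
Op 8: C1 read [C1 read from I: others=['C0=M'] -> C1=S, others downsized to S] -> [S,S,I] (invalidations this op: 0; running total: 4)
Op 9: C0 read [C0 read: already in S, no change] -> [S,S,I] (invalidations this op: 0; running total: 4)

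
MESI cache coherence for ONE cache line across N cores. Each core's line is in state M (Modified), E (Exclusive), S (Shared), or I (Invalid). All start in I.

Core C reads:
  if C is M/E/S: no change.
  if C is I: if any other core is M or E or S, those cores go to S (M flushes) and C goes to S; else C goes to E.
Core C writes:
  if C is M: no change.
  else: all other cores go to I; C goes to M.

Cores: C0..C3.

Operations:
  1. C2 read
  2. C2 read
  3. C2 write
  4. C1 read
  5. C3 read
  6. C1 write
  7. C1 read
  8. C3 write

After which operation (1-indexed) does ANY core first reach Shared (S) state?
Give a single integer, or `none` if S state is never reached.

Op 1: C2 read [C2 read from I: no other sharers -> C2=E (exclusive)] -> [I,I,E,I]
Op 2: C2 read [C2 read: already in E, no change] -> [I,I,E,I]
Op 3: C2 write [C2 write: invalidate none -> C2=M] -> [I,I,M,I]
Op 4: C1 read [C1 read from I: others=['C2=M'] -> C1=S, others downsized to S] -> [I,S,S,I]
  -> First S state at op 4; remaining ops need not be traced.

Answer: 4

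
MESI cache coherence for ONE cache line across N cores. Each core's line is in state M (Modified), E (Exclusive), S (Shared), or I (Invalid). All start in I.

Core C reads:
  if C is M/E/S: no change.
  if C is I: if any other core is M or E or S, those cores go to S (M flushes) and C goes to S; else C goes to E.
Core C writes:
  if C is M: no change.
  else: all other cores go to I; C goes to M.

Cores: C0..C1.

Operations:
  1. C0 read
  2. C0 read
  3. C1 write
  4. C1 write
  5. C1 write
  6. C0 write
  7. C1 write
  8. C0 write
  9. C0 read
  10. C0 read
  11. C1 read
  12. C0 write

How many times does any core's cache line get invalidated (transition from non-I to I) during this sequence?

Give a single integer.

Op 1: C0 read [C0 read from I: no other sharers -> C0=E (exclusive)] -> [E,I] (invalidations this op: 0; running total: 0)
Op 2: C0 read [C0 read: already in E, no change] -> [E,I] (invalidations this op: 0; running total: 0)
Op 3: C1 write [C1 write: invalidate ['C0=E'] -> C1=M] -> [I,M] (invalidations this op: 1; running total: 1)
Op 4: C1 write [C1 write: already M (modified), no change] -> [I,M] (invalidations this op: 0; running total: 1)
Op 5: C1 write [C1 write: already M (modified), no change] -> [I,M] (invalidations this op: 0; running total: 1)
Op 6: C0 write [C0 write: invalidate ['C1=M'] -> C0=M] -> [M,I] (invalidations this op: 1; running total: 2)
Op 7: C1 write [C1 write: invalidate ['C0=M'] -> C1=M] -> [I,M] (invalidations this op: 1; running total: 3)
Op 8: C0 write [C0 write: invalidate ['C1=M'] -> C0=M] -> [M,I] (invalidations this op: 1; running total: 4)
Op 9: C0 read [C0 read: already in M, no change] -> [M,I] (invalidations this op: 0; running total: 4)
Op 10: C0 read [C0 read: already in M, no change] -> [M,I] (invalidations this op: 0; running total: 4)
Op 11: C1 read [C1 read from I: others=['C0=M'] -> C1=S, others downsized to S] -> [S,S] (invalidations this op: 0; running total: 4)
Op 12: C0 write [C0 write: invalidate ['C1=S'] -> C0=M] -> [M,I] (invalidations this op: 1; running total: 5)

Answer: 5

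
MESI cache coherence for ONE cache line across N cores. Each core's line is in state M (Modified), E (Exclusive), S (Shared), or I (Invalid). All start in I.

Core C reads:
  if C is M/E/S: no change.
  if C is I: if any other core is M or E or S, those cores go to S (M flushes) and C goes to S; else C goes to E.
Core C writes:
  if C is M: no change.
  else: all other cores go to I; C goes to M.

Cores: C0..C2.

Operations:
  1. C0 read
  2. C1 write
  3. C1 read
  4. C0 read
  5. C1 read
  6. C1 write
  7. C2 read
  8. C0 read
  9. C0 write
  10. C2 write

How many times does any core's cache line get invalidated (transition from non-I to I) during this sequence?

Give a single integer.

Answer: 5

Derivation:
Op 1: C0 read [C0 read from I: no other sharers -> C0=E (exclusive)] -> [E,I,I] (invalidations this op: 0; running total: 0)
Op 2: C1 write [C1 write: invalidate ['C0=E'] -> C1=M] -> [I,M,I] (invalidations this op: 1; running total: 1)
Op 3: C1 read [C1 read: already in M, no change] -> [I,M,I] (invalidations this op: 0; running total: 1)
Op 4: C0 read [C0 read from I: others=['C1=M'] -> C0=S, others downsized to S] -> [S,S,I] (invalidations this op: 0; running total: 1)
Op 5: C1 read [C1 read: already in S, no change] -> [S,S,I] (invalidations this op: 0; running total: 1)
Op 6: C1 write [C1 write: invalidate ['C0=S'] -> C1=M] -> [I,M,I] (invalidations this op: 1; running total: 2)
Op 7: C2 read [C2 read from I: others=['C1=M'] -> C2=S, others downsized to S] -> [I,S,S] (invalidations this op: 0; running total: 2)
Op 8: C0 read [C0 read from I: others=['C1=S', 'C2=S'] -> C0=S, others downsized to S] -> [S,S,S] (invalidations this op: 0; running total: 2)
Op 9: C0 write [C0 write: invalidate ['C1=S', 'C2=S'] -> C0=M] -> [M,I,I] (invalidations this op: 2; running total: 4)
Op 10: C2 write [C2 write: invalidate ['C0=M'] -> C2=M] -> [I,I,M] (invalidations this op: 1; running total: 5)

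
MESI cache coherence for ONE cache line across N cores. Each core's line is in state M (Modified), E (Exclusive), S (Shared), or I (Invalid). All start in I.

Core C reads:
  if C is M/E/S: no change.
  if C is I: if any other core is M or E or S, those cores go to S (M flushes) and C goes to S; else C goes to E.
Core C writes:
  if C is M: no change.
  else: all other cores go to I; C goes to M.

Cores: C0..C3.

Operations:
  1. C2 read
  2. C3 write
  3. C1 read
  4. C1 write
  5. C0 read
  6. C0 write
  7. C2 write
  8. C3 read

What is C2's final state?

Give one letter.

Op 1: C2 read [C2 read from I: no other sharers -> C2=E (exclusive)] -> [I,I,E,I]
Op 2: C3 write [C3 write: invalidate ['C2=E'] -> C3=M] -> [I,I,I,M]
Op 3: C1 read [C1 read from I: others=['C3=M'] -> C1=S, others downsized to S] -> [I,S,I,S]
Op 4: C1 write [C1 write: invalidate ['C3=S'] -> C1=M] -> [I,M,I,I]
Op 5: C0 read [C0 read from I: others=['C1=M'] -> C0=S, others downsized to S] -> [S,S,I,I]
Op 6: C0 write [C0 write: invalidate ['C1=S'] -> C0=M] -> [M,I,I,I]
Op 7: C2 write [C2 write: invalidate ['C0=M'] -> C2=M] -> [I,I,M,I]
Op 8: C3 read [C3 read from I: others=['C2=M'] -> C3=S, others downsized to S] -> [I,I,S,S]

Answer: S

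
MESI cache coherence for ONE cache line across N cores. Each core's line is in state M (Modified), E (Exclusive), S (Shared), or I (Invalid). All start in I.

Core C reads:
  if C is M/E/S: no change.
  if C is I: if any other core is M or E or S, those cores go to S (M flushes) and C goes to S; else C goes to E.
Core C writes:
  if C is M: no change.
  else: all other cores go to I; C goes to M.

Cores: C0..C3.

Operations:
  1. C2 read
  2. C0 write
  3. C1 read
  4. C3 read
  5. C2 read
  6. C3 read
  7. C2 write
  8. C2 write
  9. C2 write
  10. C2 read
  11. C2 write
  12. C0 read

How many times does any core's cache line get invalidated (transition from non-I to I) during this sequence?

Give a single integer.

Answer: 4

Derivation:
Op 1: C2 read [C2 read from I: no other sharers -> C2=E (exclusive)] -> [I,I,E,I] (invalidations this op: 0; running total: 0)
Op 2: C0 write [C0 write: invalidate ['C2=E'] -> C0=M] -> [M,I,I,I] (invalidations this op: 1; running total: 1)
Op 3: C1 read [C1 read from I: others=['C0=M'] -> C1=S, others downsized to S] -> [S,S,I,I] (invalidations this op: 0; running total: 1)
Op 4: C3 read [C3 read from I: others=['C0=S', 'C1=S'] -> C3=S, others downsized to S] -> [S,S,I,S] (invalidations this op: 0; running total: 1)
Op 5: C2 read [C2 read from I: others=['C0=S', 'C1=S', 'C3=S'] -> C2=S, others downsized to S] -> [S,S,S,S] (invalidations this op: 0; running total: 1)
Op 6: C3 read [C3 read: already in S, no change] -> [S,S,S,S] (invalidations this op: 0; running total: 1)
Op 7: C2 write [C2 write: invalidate ['C0=S', 'C1=S', 'C3=S'] -> C2=M] -> [I,I,M,I] (invalidations this op: 3; running total: 4)
Op 8: C2 write [C2 write: already M (modified), no change] -> [I,I,M,I] (invalidations this op: 0; running total: 4)
Op 9: C2 write [C2 write: already M (modified), no change] -> [I,I,M,I] (invalidations this op: 0; running total: 4)
Op 10: C2 read [C2 read: already in M, no change] -> [I,I,M,I] (invalidations this op: 0; running total: 4)
Op 11: C2 write [C2 write: already M (modified), no change] -> [I,I,M,I] (invalidations this op: 0; running total: 4)
Op 12: C0 read [C0 read from I: others=['C2=M'] -> C0=S, others downsized to S] -> [S,I,S,I] (invalidations this op: 0; running total: 4)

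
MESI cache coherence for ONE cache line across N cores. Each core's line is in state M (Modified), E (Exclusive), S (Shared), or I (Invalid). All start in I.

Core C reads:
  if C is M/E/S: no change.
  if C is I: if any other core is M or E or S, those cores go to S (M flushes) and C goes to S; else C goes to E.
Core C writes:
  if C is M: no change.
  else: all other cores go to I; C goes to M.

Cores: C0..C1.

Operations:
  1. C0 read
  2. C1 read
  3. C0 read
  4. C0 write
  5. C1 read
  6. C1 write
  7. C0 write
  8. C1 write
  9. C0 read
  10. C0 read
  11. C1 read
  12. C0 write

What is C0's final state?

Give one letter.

Op 1: C0 read [C0 read from I: no other sharers -> C0=E (exclusive)] -> [E,I]
Op 2: C1 read [C1 read from I: others=['C0=E'] -> C1=S, others downsized to S] -> [S,S]
Op 3: C0 read [C0 read: already in S, no change] -> [S,S]
Op 4: C0 write [C0 write: invalidate ['C1=S'] -> C0=M] -> [M,I]
Op 5: C1 read [C1 read from I: others=['C0=M'] -> C1=S, others downsized to S] -> [S,S]
Op 6: C1 write [C1 write: invalidate ['C0=S'] -> C1=M] -> [I,M]
Op 7: C0 write [C0 write: invalidate ['C1=M'] -> C0=M] -> [M,I]
Op 8: C1 write [C1 write: invalidate ['C0=M'] -> C1=M] -> [I,M]
Op 9: C0 read [C0 read from I: others=['C1=M'] -> C0=S, others downsized to S] -> [S,S]
Op 10: C0 read [C0 read: already in S, no change] -> [S,S]
Op 11: C1 read [C1 read: already in S, no change] -> [S,S]
Op 12: C0 write [C0 write: invalidate ['C1=S'] -> C0=M] -> [M,I]

Answer: M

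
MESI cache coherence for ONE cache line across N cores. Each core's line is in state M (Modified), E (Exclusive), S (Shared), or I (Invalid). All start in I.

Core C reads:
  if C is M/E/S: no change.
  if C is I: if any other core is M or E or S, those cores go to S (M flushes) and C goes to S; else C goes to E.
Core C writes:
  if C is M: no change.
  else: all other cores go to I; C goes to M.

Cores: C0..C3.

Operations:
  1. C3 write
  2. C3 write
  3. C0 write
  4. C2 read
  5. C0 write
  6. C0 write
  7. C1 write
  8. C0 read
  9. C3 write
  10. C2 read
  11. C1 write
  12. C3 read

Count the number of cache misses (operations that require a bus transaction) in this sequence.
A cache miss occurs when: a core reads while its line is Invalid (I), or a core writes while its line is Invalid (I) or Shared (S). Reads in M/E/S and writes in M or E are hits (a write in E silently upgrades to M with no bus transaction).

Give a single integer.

Op 1: C3 write [C3 write: invalidate none -> C3=M] -> [I,I,I,M] [MISS #1: write from I]
Op 2: C3 write [C3 write: already M (modified), no change] -> [I,I,I,M] [hit: write from M]
Op 3: C0 write [C0 write: invalidate ['C3=M'] -> C0=M] -> [M,I,I,I] [MISS #2: write from I]
Op 4: C2 read [C2 read from I: others=['C0=M'] -> C2=S, others downsized to S] -> [S,I,S,I] [MISS #3: read from I]
Op 5: C0 write [C0 write: invalidate ['C2=S'] -> C0=M] -> [M,I,I,I] [MISS #4: write from S]
Op 6: C0 write [C0 write: already M (modified), no change] -> [M,I,I,I] [hit: write from M]
Op 7: C1 write [C1 write: invalidate ['C0=M'] -> C1=M] -> [I,M,I,I] [MISS #5: write from I]
Op 8: C0 read [C0 read from I: others=['C1=M'] -> C0=S, others downsized to S] -> [S,S,I,I] [MISS #6: read from I]
Op 9: C3 write [C3 write: invalidate ['C0=S', 'C1=S'] -> C3=M] -> [I,I,I,M] [MISS #7: write from I]
Op 10: C2 read [C2 read from I: others=['C3=M'] -> C2=S, others downsized to S] -> [I,I,S,S] [MISS #8: read from I]
Op 11: C1 write [C1 write: invalidate ['C2=S', 'C3=S'] -> C1=M] -> [I,M,I,I] [MISS #9: write from I]
Op 12: C3 read [C3 read from I: others=['C1=M'] -> C3=S, others downsized to S] -> [I,S,I,S] [MISS #10: read from I]

Answer: 10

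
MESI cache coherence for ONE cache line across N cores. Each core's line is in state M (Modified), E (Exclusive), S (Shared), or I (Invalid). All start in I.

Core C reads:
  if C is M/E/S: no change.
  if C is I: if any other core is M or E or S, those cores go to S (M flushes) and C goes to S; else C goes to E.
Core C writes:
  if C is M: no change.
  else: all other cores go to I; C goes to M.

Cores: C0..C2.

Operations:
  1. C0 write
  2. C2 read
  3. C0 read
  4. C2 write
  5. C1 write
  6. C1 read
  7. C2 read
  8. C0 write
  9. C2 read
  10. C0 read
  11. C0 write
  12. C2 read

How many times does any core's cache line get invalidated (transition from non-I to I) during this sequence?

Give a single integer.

Op 1: C0 write [C0 write: invalidate none -> C0=M] -> [M,I,I] (invalidations this op: 0; running total: 0)
Op 2: C2 read [C2 read from I: others=['C0=M'] -> C2=S, others downsized to S] -> [S,I,S] (invalidations this op: 0; running total: 0)
Op 3: C0 read [C0 read: already in S, no change] -> [S,I,S] (invalidations this op: 0; running total: 0)
Op 4: C2 write [C2 write: invalidate ['C0=S'] -> C2=M] -> [I,I,M] (invalidations this op: 1; running total: 1)
Op 5: C1 write [C1 write: invalidate ['C2=M'] -> C1=M] -> [I,M,I] (invalidations this op: 1; running total: 2)
Op 6: C1 read [C1 read: already in M, no change] -> [I,M,I] (invalidations this op: 0; running total: 2)
Op 7: C2 read [C2 read from I: others=['C1=M'] -> C2=S, others downsized to S] -> [I,S,S] (invalidations this op: 0; running total: 2)
Op 8: C0 write [C0 write: invalidate ['C1=S', 'C2=S'] -> C0=M] -> [M,I,I] (invalidations this op: 2; running total: 4)
Op 9: C2 read [C2 read from I: others=['C0=M'] -> C2=S, others downsized to S] -> [S,I,S] (invalidations this op: 0; running total: 4)
Op 10: C0 read [C0 read: already in S, no change] -> [S,I,S] (invalidations this op: 0; running total: 4)
Op 11: C0 write [C0 write: invalidate ['C2=S'] -> C0=M] -> [M,I,I] (invalidations this op: 1; running total: 5)
Op 12: C2 read [C2 read from I: others=['C0=M'] -> C2=S, others downsized to S] -> [S,I,S] (invalidations this op: 0; running total: 5)

Answer: 5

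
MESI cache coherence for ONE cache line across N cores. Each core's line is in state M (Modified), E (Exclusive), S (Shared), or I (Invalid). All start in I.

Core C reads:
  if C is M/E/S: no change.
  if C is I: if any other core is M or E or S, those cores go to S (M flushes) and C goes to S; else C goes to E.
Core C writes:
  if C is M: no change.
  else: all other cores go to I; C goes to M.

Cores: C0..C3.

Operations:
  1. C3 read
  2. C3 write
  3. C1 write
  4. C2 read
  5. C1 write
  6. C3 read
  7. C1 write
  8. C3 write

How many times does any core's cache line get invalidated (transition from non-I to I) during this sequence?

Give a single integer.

Op 1: C3 read [C3 read from I: no other sharers -> C3=E (exclusive)] -> [I,I,I,E] (invalidations this op: 0; running total: 0)
Op 2: C3 write [C3 write: invalidate none -> C3=M] -> [I,I,I,M] (invalidations this op: 0; running total: 0)
Op 3: C1 write [C1 write: invalidate ['C3=M'] -> C1=M] -> [I,M,I,I] (invalidations this op: 1; running total: 1)
Op 4: C2 read [C2 read from I: others=['C1=M'] -> C2=S, others downsized to S] -> [I,S,S,I] (invalidations this op: 0; running total: 1)
Op 5: C1 write [C1 write: invalidate ['C2=S'] -> C1=M] -> [I,M,I,I] (invalidations this op: 1; running total: 2)
Op 6: C3 read [C3 read from I: others=['C1=M'] -> C3=S, others downsized to S] -> [I,S,I,S] (invalidations this op: 0; running total: 2)
Op 7: C1 write [C1 write: invalidate ['C3=S'] -> C1=M] -> [I,M,I,I] (invalidations this op: 1; running total: 3)
Op 8: C3 write [C3 write: invalidate ['C1=M'] -> C3=M] -> [I,I,I,M] (invalidations this op: 1; running total: 4)

Answer: 4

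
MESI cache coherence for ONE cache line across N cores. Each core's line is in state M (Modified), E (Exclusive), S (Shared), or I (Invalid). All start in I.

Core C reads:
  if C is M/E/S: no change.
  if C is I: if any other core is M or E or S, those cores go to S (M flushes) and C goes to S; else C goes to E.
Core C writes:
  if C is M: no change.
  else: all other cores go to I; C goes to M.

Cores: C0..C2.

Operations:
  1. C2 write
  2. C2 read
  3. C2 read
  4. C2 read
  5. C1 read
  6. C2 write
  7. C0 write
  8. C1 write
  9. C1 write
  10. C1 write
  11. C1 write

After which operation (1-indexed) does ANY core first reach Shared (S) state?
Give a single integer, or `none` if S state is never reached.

Answer: 5

Derivation:
Op 1: C2 write [C2 write: invalidate none -> C2=M] -> [I,I,M]
Op 2: C2 read [C2 read: already in M, no change] -> [I,I,M]
Op 3: C2 read [C2 read: already in M, no change] -> [I,I,M]
Op 4: C2 read [C2 read: already in M, no change] -> [I,I,M]
Op 5: C1 read [C1 read from I: others=['C2=M'] -> C1=S, others downsized to S] -> [I,S,S]
  -> First S state at op 5; remaining ops need not be traced.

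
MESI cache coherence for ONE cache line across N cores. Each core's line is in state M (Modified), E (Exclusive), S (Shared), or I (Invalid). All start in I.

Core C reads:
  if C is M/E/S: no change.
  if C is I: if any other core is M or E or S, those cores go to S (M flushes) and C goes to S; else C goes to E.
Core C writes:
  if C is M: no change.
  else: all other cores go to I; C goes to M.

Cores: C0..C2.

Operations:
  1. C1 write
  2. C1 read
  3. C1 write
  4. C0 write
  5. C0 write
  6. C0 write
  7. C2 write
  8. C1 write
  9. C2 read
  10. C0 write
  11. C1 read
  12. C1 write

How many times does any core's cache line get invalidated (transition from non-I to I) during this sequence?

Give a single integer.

Op 1: C1 write [C1 write: invalidate none -> C1=M] -> [I,M,I] (invalidations this op: 0; running total: 0)
Op 2: C1 read [C1 read: already in M, no change] -> [I,M,I] (invalidations this op: 0; running total: 0)
Op 3: C1 write [C1 write: already M (modified), no change] -> [I,M,I] (invalidations this op: 0; running total: 0)
Op 4: C0 write [C0 write: invalidate ['C1=M'] -> C0=M] -> [M,I,I] (invalidations this op: 1; running total: 1)
Op 5: C0 write [C0 write: already M (modified), no change] -> [M,I,I] (invalidations this op: 0; running total: 1)
Op 6: C0 write [C0 write: already M (modified), no change] -> [M,I,I] (invalidations this op: 0; running total: 1)
Op 7: C2 write [C2 write: invalidate ['C0=M'] -> C2=M] -> [I,I,M] (invalidations this op: 1; running total: 2)
Op 8: C1 write [C1 write: invalidate ['C2=M'] -> C1=M] -> [I,M,I] (invalidations this op: 1; running total: 3)
Op 9: C2 read [C2 read from I: others=['C1=M'] -> C2=S, others downsized to S] -> [I,S,S] (invalidations this op: 0; running total: 3)
Op 10: C0 write [C0 write: invalidate ['C1=S', 'C2=S'] -> C0=M] -> [M,I,I] (invalidations this op: 2; running total: 5)
Op 11: C1 read [C1 read from I: others=['C0=M'] -> C1=S, others downsized to S] -> [S,S,I] (invalidations this op: 0; running total: 5)
Op 12: C1 write [C1 write: invalidate ['C0=S'] -> C1=M] -> [I,M,I] (invalidations this op: 1; running total: 6)

Answer: 6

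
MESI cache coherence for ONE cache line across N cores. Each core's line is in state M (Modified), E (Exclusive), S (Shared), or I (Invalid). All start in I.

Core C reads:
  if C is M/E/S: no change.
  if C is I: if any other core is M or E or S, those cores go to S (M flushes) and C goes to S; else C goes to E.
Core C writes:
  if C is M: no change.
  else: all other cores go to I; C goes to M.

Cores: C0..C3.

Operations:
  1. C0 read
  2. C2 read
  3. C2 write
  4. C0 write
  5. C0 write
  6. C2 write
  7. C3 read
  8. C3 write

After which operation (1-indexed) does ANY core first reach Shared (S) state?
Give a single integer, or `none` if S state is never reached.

Op 1: C0 read [C0 read from I: no other sharers -> C0=E (exclusive)] -> [E,I,I,I]
Op 2: C2 read [C2 read from I: others=['C0=E'] -> C2=S, others downsized to S] -> [S,I,S,I]
  -> First S state at op 2; remaining ops need not be traced.

Answer: 2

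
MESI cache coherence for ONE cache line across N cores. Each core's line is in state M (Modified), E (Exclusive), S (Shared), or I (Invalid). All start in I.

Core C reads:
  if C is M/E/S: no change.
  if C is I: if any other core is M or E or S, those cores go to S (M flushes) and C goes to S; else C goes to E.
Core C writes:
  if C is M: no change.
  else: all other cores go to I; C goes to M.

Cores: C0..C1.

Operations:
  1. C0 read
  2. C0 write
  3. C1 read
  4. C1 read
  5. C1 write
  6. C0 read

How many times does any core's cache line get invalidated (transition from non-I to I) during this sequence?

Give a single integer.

Answer: 1

Derivation:
Op 1: C0 read [C0 read from I: no other sharers -> C0=E (exclusive)] -> [E,I] (invalidations this op: 0; running total: 0)
Op 2: C0 write [C0 write: invalidate none -> C0=M] -> [M,I] (invalidations this op: 0; running total: 0)
Op 3: C1 read [C1 read from I: others=['C0=M'] -> C1=S, others downsized to S] -> [S,S] (invalidations this op: 0; running total: 0)
Op 4: C1 read [C1 read: already in S, no change] -> [S,S] (invalidations this op: 0; running total: 0)
Op 5: C1 write [C1 write: invalidate ['C0=S'] -> C1=M] -> [I,M] (invalidations this op: 1; running total: 1)
Op 6: C0 read [C0 read from I: others=['C1=M'] -> C0=S, others downsized to S] -> [S,S] (invalidations this op: 0; running total: 1)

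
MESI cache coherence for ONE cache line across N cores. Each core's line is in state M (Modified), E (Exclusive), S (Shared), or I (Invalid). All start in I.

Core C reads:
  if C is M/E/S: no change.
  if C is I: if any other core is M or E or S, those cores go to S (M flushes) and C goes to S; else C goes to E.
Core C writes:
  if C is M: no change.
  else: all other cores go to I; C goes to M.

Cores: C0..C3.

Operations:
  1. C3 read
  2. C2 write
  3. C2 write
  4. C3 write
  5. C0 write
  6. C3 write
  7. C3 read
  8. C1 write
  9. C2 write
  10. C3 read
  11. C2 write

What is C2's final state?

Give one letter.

Answer: M

Derivation:
Op 1: C3 read [C3 read from I: no other sharers -> C3=E (exclusive)] -> [I,I,I,E]
Op 2: C2 write [C2 write: invalidate ['C3=E'] -> C2=M] -> [I,I,M,I]
Op 3: C2 write [C2 write: already M (modified), no change] -> [I,I,M,I]
Op 4: C3 write [C3 write: invalidate ['C2=M'] -> C3=M] -> [I,I,I,M]
Op 5: C0 write [C0 write: invalidate ['C3=M'] -> C0=M] -> [M,I,I,I]
Op 6: C3 write [C3 write: invalidate ['C0=M'] -> C3=M] -> [I,I,I,M]
Op 7: C3 read [C3 read: already in M, no change] -> [I,I,I,M]
Op 8: C1 write [C1 write: invalidate ['C3=M'] -> C1=M] -> [I,M,I,I]
Op 9: C2 write [C2 write: invalidate ['C1=M'] -> C2=M] -> [I,I,M,I]
Op 10: C3 read [C3 read from I: others=['C2=M'] -> C3=S, others downsized to S] -> [I,I,S,S]
Op 11: C2 write [C2 write: invalidate ['C3=S'] -> C2=M] -> [I,I,M,I]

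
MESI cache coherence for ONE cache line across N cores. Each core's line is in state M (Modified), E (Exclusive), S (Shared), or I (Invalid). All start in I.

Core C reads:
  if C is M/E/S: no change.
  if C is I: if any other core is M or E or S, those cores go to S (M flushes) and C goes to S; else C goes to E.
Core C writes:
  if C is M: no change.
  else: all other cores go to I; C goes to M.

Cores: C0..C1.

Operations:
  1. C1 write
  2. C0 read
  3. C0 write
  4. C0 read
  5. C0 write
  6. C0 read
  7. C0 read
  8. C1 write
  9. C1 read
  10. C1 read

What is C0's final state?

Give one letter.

Op 1: C1 write [C1 write: invalidate none -> C1=M] -> [I,M]
Op 2: C0 read [C0 read from I: others=['C1=M'] -> C0=S, others downsized to S] -> [S,S]
Op 3: C0 write [C0 write: invalidate ['C1=S'] -> C0=M] -> [M,I]
Op 4: C0 read [C0 read: already in M, no change] -> [M,I]
Op 5: C0 write [C0 write: already M (modified), no change] -> [M,I]
Op 6: C0 read [C0 read: already in M, no change] -> [M,I]
Op 7: C0 read [C0 read: already in M, no change] -> [M,I]
Op 8: C1 write [C1 write: invalidate ['C0=M'] -> C1=M] -> [I,M]
Op 9: C1 read [C1 read: already in M, no change] -> [I,M]
Op 10: C1 read [C1 read: already in M, no change] -> [I,M]

Answer: I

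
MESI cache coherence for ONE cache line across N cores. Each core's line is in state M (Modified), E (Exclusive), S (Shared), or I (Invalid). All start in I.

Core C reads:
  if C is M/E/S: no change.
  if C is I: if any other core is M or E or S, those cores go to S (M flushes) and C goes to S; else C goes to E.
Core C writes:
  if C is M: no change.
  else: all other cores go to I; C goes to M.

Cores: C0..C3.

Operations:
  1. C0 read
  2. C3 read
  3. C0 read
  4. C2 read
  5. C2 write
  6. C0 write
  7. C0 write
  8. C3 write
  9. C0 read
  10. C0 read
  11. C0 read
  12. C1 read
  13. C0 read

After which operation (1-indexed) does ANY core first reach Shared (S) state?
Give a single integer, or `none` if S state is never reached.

Op 1: C0 read [C0 read from I: no other sharers -> C0=E (exclusive)] -> [E,I,I,I]
Op 2: C3 read [C3 read from I: others=['C0=E'] -> C3=S, others downsized to S] -> [S,I,I,S]
  -> First S state at op 2; remaining ops need not be traced.

Answer: 2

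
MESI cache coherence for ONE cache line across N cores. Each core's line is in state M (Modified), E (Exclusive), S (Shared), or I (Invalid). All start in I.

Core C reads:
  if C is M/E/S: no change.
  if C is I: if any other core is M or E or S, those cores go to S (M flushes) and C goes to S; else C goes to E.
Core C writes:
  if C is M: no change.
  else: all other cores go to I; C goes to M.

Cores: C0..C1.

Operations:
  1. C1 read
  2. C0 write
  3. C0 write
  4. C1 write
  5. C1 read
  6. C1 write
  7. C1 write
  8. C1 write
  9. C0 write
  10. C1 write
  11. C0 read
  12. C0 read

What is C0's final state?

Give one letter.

Answer: S

Derivation:
Op 1: C1 read [C1 read from I: no other sharers -> C1=E (exclusive)] -> [I,E]
Op 2: C0 write [C0 write: invalidate ['C1=E'] -> C0=M] -> [M,I]
Op 3: C0 write [C0 write: already M (modified), no change] -> [M,I]
Op 4: C1 write [C1 write: invalidate ['C0=M'] -> C1=M] -> [I,M]
Op 5: C1 read [C1 read: already in M, no change] -> [I,M]
Op 6: C1 write [C1 write: already M (modified), no change] -> [I,M]
Op 7: C1 write [C1 write: already M (modified), no change] -> [I,M]
Op 8: C1 write [C1 write: already M (modified), no change] -> [I,M]
Op 9: C0 write [C0 write: invalidate ['C1=M'] -> C0=M] -> [M,I]
Op 10: C1 write [C1 write: invalidate ['C0=M'] -> C1=M] -> [I,M]
Op 11: C0 read [C0 read from I: others=['C1=M'] -> C0=S, others downsized to S] -> [S,S]
Op 12: C0 read [C0 read: already in S, no change] -> [S,S]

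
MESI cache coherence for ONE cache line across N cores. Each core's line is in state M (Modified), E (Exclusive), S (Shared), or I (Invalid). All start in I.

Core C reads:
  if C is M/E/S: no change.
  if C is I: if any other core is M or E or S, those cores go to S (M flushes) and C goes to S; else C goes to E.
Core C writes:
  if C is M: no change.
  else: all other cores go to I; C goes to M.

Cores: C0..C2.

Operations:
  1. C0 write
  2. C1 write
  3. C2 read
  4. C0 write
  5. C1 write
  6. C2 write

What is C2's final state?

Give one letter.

Op 1: C0 write [C0 write: invalidate none -> C0=M] -> [M,I,I]
Op 2: C1 write [C1 write: invalidate ['C0=M'] -> C1=M] -> [I,M,I]
Op 3: C2 read [C2 read from I: others=['C1=M'] -> C2=S, others downsized to S] -> [I,S,S]
Op 4: C0 write [C0 write: invalidate ['C1=S', 'C2=S'] -> C0=M] -> [M,I,I]
Op 5: C1 write [C1 write: invalidate ['C0=M'] -> C1=M] -> [I,M,I]
Op 6: C2 write [C2 write: invalidate ['C1=M'] -> C2=M] -> [I,I,M]

Answer: M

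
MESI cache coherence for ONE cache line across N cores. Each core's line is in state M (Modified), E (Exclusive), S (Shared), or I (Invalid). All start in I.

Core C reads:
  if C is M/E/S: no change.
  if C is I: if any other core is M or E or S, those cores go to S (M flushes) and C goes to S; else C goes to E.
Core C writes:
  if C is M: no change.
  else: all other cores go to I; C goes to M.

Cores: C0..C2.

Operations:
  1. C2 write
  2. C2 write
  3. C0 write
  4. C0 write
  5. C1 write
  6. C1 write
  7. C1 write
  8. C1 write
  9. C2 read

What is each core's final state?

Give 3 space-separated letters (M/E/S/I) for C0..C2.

Answer: I S S

Derivation:
Op 1: C2 write [C2 write: invalidate none -> C2=M] -> [I,I,M]
Op 2: C2 write [C2 write: already M (modified), no change] -> [I,I,M]
Op 3: C0 write [C0 write: invalidate ['C2=M'] -> C0=M] -> [M,I,I]
Op 4: C0 write [C0 write: already M (modified), no change] -> [M,I,I]
Op 5: C1 write [C1 write: invalidate ['C0=M'] -> C1=M] -> [I,M,I]
Op 6: C1 write [C1 write: already M (modified), no change] -> [I,M,I]
Op 7: C1 write [C1 write: already M (modified), no change] -> [I,M,I]
Op 8: C1 write [C1 write: already M (modified), no change] -> [I,M,I]
Op 9: C2 read [C2 read from I: others=['C1=M'] -> C2=S, others downsized to S] -> [I,S,S]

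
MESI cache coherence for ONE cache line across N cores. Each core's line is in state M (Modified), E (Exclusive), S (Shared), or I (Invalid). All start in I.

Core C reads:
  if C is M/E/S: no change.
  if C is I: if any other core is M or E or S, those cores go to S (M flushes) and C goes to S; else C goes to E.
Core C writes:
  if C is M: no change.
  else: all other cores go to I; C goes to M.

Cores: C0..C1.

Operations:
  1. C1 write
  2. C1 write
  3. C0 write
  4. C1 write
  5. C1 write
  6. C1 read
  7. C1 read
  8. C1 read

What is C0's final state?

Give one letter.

Answer: I

Derivation:
Op 1: C1 write [C1 write: invalidate none -> C1=M] -> [I,M]
Op 2: C1 write [C1 write: already M (modified), no change] -> [I,M]
Op 3: C0 write [C0 write: invalidate ['C1=M'] -> C0=M] -> [M,I]
Op 4: C1 write [C1 write: invalidate ['C0=M'] -> C1=M] -> [I,M]
Op 5: C1 write [C1 write: already M (modified), no change] -> [I,M]
Op 6: C1 read [C1 read: already in M, no change] -> [I,M]
Op 7: C1 read [C1 read: already in M, no change] -> [I,M]
Op 8: C1 read [C1 read: already in M, no change] -> [I,M]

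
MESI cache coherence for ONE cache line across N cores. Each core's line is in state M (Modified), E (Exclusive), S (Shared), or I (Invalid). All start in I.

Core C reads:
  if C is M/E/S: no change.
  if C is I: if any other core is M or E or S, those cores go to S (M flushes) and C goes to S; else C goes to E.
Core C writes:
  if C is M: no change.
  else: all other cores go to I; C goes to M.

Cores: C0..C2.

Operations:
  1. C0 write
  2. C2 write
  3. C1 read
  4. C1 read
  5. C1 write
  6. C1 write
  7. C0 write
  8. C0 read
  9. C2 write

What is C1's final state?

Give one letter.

Answer: I

Derivation:
Op 1: C0 write [C0 write: invalidate none -> C0=M] -> [M,I,I]
Op 2: C2 write [C2 write: invalidate ['C0=M'] -> C2=M] -> [I,I,M]
Op 3: C1 read [C1 read from I: others=['C2=M'] -> C1=S, others downsized to S] -> [I,S,S]
Op 4: C1 read [C1 read: already in S, no change] -> [I,S,S]
Op 5: C1 write [C1 write: invalidate ['C2=S'] -> C1=M] -> [I,M,I]
Op 6: C1 write [C1 write: already M (modified), no change] -> [I,M,I]
Op 7: C0 write [C0 write: invalidate ['C1=M'] -> C0=M] -> [M,I,I]
Op 8: C0 read [C0 read: already in M, no change] -> [M,I,I]
Op 9: C2 write [C2 write: invalidate ['C0=M'] -> C2=M] -> [I,I,M]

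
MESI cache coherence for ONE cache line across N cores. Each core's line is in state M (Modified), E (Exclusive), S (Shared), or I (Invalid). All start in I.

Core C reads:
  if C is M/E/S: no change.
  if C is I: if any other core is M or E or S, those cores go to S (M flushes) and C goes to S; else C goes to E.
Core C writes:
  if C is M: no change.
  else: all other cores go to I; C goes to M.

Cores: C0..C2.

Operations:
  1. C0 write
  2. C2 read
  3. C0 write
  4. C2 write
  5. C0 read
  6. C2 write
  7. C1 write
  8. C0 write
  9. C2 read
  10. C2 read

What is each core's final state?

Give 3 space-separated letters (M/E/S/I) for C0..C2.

Op 1: C0 write [C0 write: invalidate none -> C0=M] -> [M,I,I]
Op 2: C2 read [C2 read from I: others=['C0=M'] -> C2=S, others downsized to S] -> [S,I,S]
Op 3: C0 write [C0 write: invalidate ['C2=S'] -> C0=M] -> [M,I,I]
Op 4: C2 write [C2 write: invalidate ['C0=M'] -> C2=M] -> [I,I,M]
Op 5: C0 read [C0 read from I: others=['C2=M'] -> C0=S, others downsized to S] -> [S,I,S]
Op 6: C2 write [C2 write: invalidate ['C0=S'] -> C2=M] -> [I,I,M]
Op 7: C1 write [C1 write: invalidate ['C2=M'] -> C1=M] -> [I,M,I]
Op 8: C0 write [C0 write: invalidate ['C1=M'] -> C0=M] -> [M,I,I]
Op 9: C2 read [C2 read from I: others=['C0=M'] -> C2=S, others downsized to S] -> [S,I,S]
Op 10: C2 read [C2 read: already in S, no change] -> [S,I,S]

Answer: S I S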